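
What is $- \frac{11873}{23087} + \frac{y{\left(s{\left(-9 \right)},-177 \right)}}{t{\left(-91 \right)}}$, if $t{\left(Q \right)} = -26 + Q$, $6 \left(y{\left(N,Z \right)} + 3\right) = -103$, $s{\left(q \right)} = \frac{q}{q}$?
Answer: $- \frac{5541319}{16207074} \approx -0.34191$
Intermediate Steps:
$s{\left(q \right)} = 1$
$y{\left(N,Z \right)} = - \frac{121}{6}$ ($y{\left(N,Z \right)} = -3 + \frac{1}{6} \left(-103\right) = -3 - \frac{103}{6} = - \frac{121}{6}$)
$- \frac{11873}{23087} + \frac{y{\left(s{\left(-9 \right)},-177 \right)}}{t{\left(-91 \right)}} = - \frac{11873}{23087} - \frac{121}{6 \left(-26 - 91\right)} = \left(-11873\right) \frac{1}{23087} - \frac{121}{6 \left(-117\right)} = - \frac{11873}{23087} - - \frac{121}{702} = - \frac{11873}{23087} + \frac{121}{702} = - \frac{5541319}{16207074}$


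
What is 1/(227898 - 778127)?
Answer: -1/550229 ≈ -1.8174e-6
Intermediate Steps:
1/(227898 - 778127) = 1/(-550229) = -1/550229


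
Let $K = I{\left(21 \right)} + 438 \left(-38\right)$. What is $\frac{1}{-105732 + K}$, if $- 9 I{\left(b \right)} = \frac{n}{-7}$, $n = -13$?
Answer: $- \frac{63}{7709701} \approx -8.1715 \cdot 10^{-6}$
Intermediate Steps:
$I{\left(b \right)} = - \frac{13}{63}$ ($I{\left(b \right)} = - \frac{\left(-13\right) \frac{1}{-7}}{9} = - \frac{\left(-13\right) \left(- \frac{1}{7}\right)}{9} = \left(- \frac{1}{9}\right) \frac{13}{7} = - \frac{13}{63}$)
$K = - \frac{1048585}{63}$ ($K = - \frac{13}{63} + 438 \left(-38\right) = - \frac{13}{63} - 16644 = - \frac{1048585}{63} \approx -16644.0$)
$\frac{1}{-105732 + K} = \frac{1}{-105732 - \frac{1048585}{63}} = \frac{1}{- \frac{7709701}{63}} = - \frac{63}{7709701}$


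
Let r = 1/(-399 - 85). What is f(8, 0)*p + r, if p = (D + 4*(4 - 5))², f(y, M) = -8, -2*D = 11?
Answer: -349449/484 ≈ -722.00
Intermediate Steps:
D = -11/2 (D = -½*11 = -11/2 ≈ -5.5000)
r = -1/484 (r = 1/(-484) = -1/484 ≈ -0.0020661)
p = 361/4 (p = (-11/2 + 4*(4 - 5))² = (-11/2 + 4*(-1))² = (-11/2 - 4)² = (-19/2)² = 361/4 ≈ 90.250)
f(8, 0)*p + r = -8*361/4 - 1/484 = -722 - 1/484 = -349449/484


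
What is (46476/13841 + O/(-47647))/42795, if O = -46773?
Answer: 21198719/209055834259 ≈ 0.00010140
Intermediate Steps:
(46476/13841 + O/(-47647))/42795 = (46476/13841 - 46773/(-47647))/42795 = (46476*(1/13841) - 46773*(-1/47647))*(1/42795) = (46476/13841 + 46773/47647)*(1/42795) = (2861827065/659482127)*(1/42795) = 21198719/209055834259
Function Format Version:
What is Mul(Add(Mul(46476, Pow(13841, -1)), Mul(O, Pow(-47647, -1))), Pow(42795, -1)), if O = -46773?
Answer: Rational(21198719, 209055834259) ≈ 0.00010140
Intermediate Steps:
Mul(Add(Mul(46476, Pow(13841, -1)), Mul(O, Pow(-47647, -1))), Pow(42795, -1)) = Mul(Add(Mul(46476, Pow(13841, -1)), Mul(-46773, Pow(-47647, -1))), Pow(42795, -1)) = Mul(Add(Mul(46476, Rational(1, 13841)), Mul(-46773, Rational(-1, 47647))), Rational(1, 42795)) = Mul(Add(Rational(46476, 13841), Rational(46773, 47647)), Rational(1, 42795)) = Mul(Rational(2861827065, 659482127), Rational(1, 42795)) = Rational(21198719, 209055834259)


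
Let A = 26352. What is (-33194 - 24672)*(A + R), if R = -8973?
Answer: -1005653214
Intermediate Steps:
(-33194 - 24672)*(A + R) = (-33194 - 24672)*(26352 - 8973) = -57866*17379 = -1005653214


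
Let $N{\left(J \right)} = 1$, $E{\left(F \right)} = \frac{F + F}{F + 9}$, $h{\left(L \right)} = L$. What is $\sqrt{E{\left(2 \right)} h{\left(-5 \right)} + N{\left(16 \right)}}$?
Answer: $\frac{3 i \sqrt{11}}{11} \approx 0.90453 i$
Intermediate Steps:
$E{\left(F \right)} = \frac{2 F}{9 + F}$
$\sqrt{E{\left(2 \right)} h{\left(-5 \right)} + N{\left(16 \right)}} = \sqrt{2 \cdot 2 \frac{1}{9 + 2} \left(-5\right) + 1} = \sqrt{2 \cdot 2 \cdot \frac{1}{11} \left(-5\right) + 1} = \sqrt{\frac{4}{11} \left(-5\right) + 1} = \sqrt{- \frac{20}{11} + 1} = \sqrt{- \frac{9}{11}} = \frac{3 i \sqrt{11}}{11}$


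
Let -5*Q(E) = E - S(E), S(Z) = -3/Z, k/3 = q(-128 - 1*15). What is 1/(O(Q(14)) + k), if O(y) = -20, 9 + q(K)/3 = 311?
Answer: 1/2698 ≈ 0.00037064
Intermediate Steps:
q(K) = 906 (q(K) = -27 + 3*311 = -27 + 933 = 906)
k = 2718 (k = 3*906 = 2718)
Q(E) = -3/(5*E) - E/5 (Q(E) = -(E - (-3)/E)/5 = -(E + 3/E)/5 = -3/(5*E) - E/5)
1/(O(Q(14)) + k) = 1/(-20 + 2718) = 1/2698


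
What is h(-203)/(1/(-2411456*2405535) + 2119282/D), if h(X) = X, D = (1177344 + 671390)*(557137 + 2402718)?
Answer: -128872994582936992801060032/245872283171835863 ≈ -5.2415e+8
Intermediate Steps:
D = 5471984573570 (D = 1848734*2959855 = 5471984573570)
h(-203)/(1/(-2411456*2405535) + 2119282/D) = -203/(1/(-2411456*2405535) + 2119282/5471984573570) = -203/(-1/2411456*1/2405535 + 2119282*(1/5471984573570)) = -203/(-1/5800841808960 + 1059641/2735992286785) = -203/245872283171835863/634842337846980260103744 = -203*634842337846980260103744/245872283171835863 = -128872994582936992801060032/245872283171835863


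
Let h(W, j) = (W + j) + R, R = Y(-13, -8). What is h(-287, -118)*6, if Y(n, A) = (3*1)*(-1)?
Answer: -2448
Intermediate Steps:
Y(n, A) = -3 (Y(n, A) = 3*(-1) = -3)
R = -3
h(W, j) = -3 + W + j (h(W, j) = (W + j) - 3 = -3 + W + j)
h(-287, -118)*6 = (-3 - 287 - 118)*6 = -408*6 = -2448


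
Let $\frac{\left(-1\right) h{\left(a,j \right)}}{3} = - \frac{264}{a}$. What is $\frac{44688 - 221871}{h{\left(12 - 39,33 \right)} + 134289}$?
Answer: $- \frac{531549}{402779} \approx -1.3197$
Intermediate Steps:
$h{\left(a,j \right)} = \frac{792}{a}$ ($h{\left(a,j \right)} = - 3 \left(- \frac{264}{a}\right) = \frac{792}{a}$)
$\frac{44688 - 221871}{h{\left(12 - 39,33 \right)} + 134289} = \frac{44688 - 221871}{\frac{792}{12 - 39} + 134289} = - \frac{177183}{\frac{792}{-27} + 134289} = - \frac{177183}{792 \left(- \frac{1}{27}\right) + 134289} = - \frac{177183}{- \frac{88}{3} + 134289} = - \frac{177183}{\frac{402779}{3}} = \left(-177183\right) \frac{3}{402779} = - \frac{531549}{402779}$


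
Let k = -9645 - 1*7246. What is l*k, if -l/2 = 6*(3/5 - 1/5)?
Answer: 405384/5 ≈ 81077.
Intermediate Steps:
k = -16891 (k = -9645 - 7246 = -16891)
l = -24/5 (l = -12*(3/5 - 1/5) = -12*(3*(⅕) - 1*⅕) = -12*(⅗ - ⅕) = -12*2/5 = -2*12/5 = -24/5 ≈ -4.8000)
l*k = -24/5*(-16891) = 405384/5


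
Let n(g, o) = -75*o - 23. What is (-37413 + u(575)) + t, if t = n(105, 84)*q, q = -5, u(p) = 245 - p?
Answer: -6128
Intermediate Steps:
n(g, o) = -23 - 75*o
t = 31615 (t = (-23 - 75*84)*(-5) = (-23 - 6300)*(-5) = -6323*(-5) = 31615)
(-37413 + u(575)) + t = (-37413 + (245 - 1*575)) + 31615 = (-37413 + (245 - 575)) + 31615 = (-37413 - 330) + 31615 = -37743 + 31615 = -6128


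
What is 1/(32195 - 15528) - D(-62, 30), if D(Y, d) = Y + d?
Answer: 533345/16667 ≈ 32.000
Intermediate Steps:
1/(32195 - 15528) - D(-62, 30) = 1/(32195 - 15528) - (-62 + 30) = 1/16667 - 1*(-32) = 1/16667 + 32 = 533345/16667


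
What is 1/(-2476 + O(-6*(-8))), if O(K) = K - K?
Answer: -1/2476 ≈ -0.00040388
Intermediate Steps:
O(K) = 0
1/(-2476 + O(-6*(-8))) = 1/(-2476 + 0) = 1/(-2476) = -1/2476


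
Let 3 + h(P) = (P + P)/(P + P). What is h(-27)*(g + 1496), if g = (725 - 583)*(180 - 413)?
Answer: 63180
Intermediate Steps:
g = -33086 (g = 142*(-233) = -33086)
h(P) = -2 (h(P) = -3 + (P + P)/(P + P) = -3 + (2*P)/((2*P)) = -3 + (2*P)*(1/(2*P)) = -3 + 1 = -2)
h(-27)*(g + 1496) = -2*(-33086 + 1496) = -2*(-31590) = 63180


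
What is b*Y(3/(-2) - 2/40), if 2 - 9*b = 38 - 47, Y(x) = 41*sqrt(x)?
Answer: 451*I*sqrt(155)/90 ≈ 62.388*I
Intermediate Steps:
b = 11/9 (b = 2/9 - (38 - 47)/9 = 2/9 - 1/9*(-9) = 2/9 + 1 = 11/9 ≈ 1.2222)
b*Y(3/(-2) - 2/40) = 11*(41*sqrt(3/(-2) - 2/40))/9 = 11*(41*sqrt(3*(-1/2) - 2*1/40))/9 = 11*(41*sqrt(-3/2 - 1/20))/9 = 11*(41*sqrt(-31/20))/9 = 11*(41*(I*sqrt(155)/10))/9 = 11*(41*I*sqrt(155)/10)/9 = 451*I*sqrt(155)/90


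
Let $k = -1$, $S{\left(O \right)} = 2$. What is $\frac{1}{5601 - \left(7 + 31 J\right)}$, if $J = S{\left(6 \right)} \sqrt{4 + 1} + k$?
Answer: $\frac{1125}{6324281} + \frac{62 \sqrt{5}}{31621405} \approx 0.00018227$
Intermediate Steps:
$J = -1 + 2 \sqrt{5}$ ($J = 2 \sqrt{4 + 1} - 1 = 2 \sqrt{5} - 1 = -1 + 2 \sqrt{5} \approx 3.4721$)
$\frac{1}{5601 - \left(7 + 31 J\right)} = \frac{1}{5601 - \left(7 + 31 \left(-1 + 2 \sqrt{5}\right)\right)} = \frac{1}{5601 + \left(\left(31 - 62 \sqrt{5}\right) - 7\right)} = \frac{1}{5601 + \left(24 - 62 \sqrt{5}\right)} = \frac{1}{5625 - 62 \sqrt{5}}$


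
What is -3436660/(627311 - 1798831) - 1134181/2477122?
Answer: 179607759185/72549949136 ≈ 2.4756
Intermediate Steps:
-3436660/(627311 - 1798831) - 1134181/2477122 = -3436660/(-1171520) - 1134181*1/2477122 = -3436660*(-1/1171520) - 1134181/2477122 = 171833/58576 - 1134181/2477122 = 179607759185/72549949136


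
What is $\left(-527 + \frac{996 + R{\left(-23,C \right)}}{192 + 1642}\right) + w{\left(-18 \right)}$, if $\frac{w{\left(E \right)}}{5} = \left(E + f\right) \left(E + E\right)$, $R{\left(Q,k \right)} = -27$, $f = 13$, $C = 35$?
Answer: $\frac{685051}{1834} \approx 373.53$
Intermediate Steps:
$w{\left(E \right)} = 10 E \left(13 + E\right)$ ($w{\left(E \right)} = 5 \left(E + 13\right) \left(E + E\right) = 5 \left(13 + E\right) 2 E = 5 \cdot 2 E \left(13 + E\right) = 10 E \left(13 + E\right)$)
$\left(-527 + \frac{996 + R{\left(-23,C \right)}}{192 + 1642}\right) + w{\left(-18 \right)} = \left(-527 + \frac{996 - 27}{192 + 1642}\right) + 10 \left(-18\right) \left(13 - 18\right) = \left(-527 + \frac{969}{1834}\right) + 10 \left(-18\right) \left(-5\right) = \left(-527 + 969 \cdot \frac{1}{1834}\right) + 900 = \left(-527 + \frac{969}{1834}\right) + 900 = - \frac{965549}{1834} + 900 = \frac{685051}{1834}$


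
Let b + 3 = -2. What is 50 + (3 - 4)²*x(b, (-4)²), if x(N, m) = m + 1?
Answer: 67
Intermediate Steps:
b = -5 (b = -3 - 2 = -5)
x(N, m) = 1 + m
50 + (3 - 4)²*x(b, (-4)²) = 50 + (3 - 4)²*(1 + (-4)²) = 50 + (-1)²*(1 + 16) = 50 + 1*17 = 50 + 17 = 67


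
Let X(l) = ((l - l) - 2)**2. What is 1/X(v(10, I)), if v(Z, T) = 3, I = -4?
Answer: 1/4 ≈ 0.25000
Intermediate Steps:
X(l) = 4 (X(l) = (0 - 2)**2 = (-2)**2 = 4)
1/X(v(10, I)) = 1/4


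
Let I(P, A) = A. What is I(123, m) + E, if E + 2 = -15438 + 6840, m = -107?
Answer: -8707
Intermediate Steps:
E = -8600 (E = -2 + (-15438 + 6840) = -2 - 8598 = -8600)
I(123, m) + E = -107 - 8600 = -8707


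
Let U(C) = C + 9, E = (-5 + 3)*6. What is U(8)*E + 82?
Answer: -122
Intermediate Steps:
E = -12 (E = -2*6 = -12)
U(C) = 9 + C
U(8)*E + 82 = (9 + 8)*(-12) + 82 = 17*(-12) + 82 = -204 + 82 = -122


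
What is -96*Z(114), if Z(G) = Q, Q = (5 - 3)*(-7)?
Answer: 1344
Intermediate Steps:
Q = -14 (Q = 2*(-7) = -14)
Z(G) = -14
-96*Z(114) = -96*(-14) = 1344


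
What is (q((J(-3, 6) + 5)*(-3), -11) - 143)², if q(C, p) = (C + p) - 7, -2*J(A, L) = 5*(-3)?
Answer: 157609/4 ≈ 39402.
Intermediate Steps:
J(A, L) = 15/2 (J(A, L) = -5*(-3)/2 = -½*(-15) = 15/2)
q(C, p) = -7 + C + p
(q((J(-3, 6) + 5)*(-3), -11) - 143)² = ((-7 + (15/2 + 5)*(-3) - 11) - 143)² = ((-7 + (25/2)*(-3) - 11) - 143)² = ((-7 - 75/2 - 11) - 143)² = (-111/2 - 143)² = (-397/2)² = 157609/4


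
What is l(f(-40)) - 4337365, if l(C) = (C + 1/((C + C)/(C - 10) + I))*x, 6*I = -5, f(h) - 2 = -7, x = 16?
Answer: -4337541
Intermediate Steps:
f(h) = -5 (f(h) = 2 - 7 = -5)
I = -⅚ (I = (⅙)*(-5) = -⅚ ≈ -0.83333)
l(C) = 16*C + 16/(-⅚ + 2*C/(-10 + C)) (l(C) = (C + 1/((C + C)/(C - 10) - ⅚))*16 = (C + 1/((2*C)/(-10 + C) - ⅚))*16 = (C + 1/(2*C/(-10 + C) - ⅚))*16 = (C + 1/(-⅚ + 2*C/(-10 + C)))*16 = 16*C + 16/(-⅚ + 2*C/(-10 + C)))
l(f(-40)) - 4337365 = 16*(-60 + 7*(-5)² + 56*(-5))/(50 + 7*(-5)) - 4337365 = 16*(-60 + 7*25 - 280)/(50 - 35) - 4337365 = 16*(-60 + 175 - 280)/15 - 4337365 = 16*(1/15)*(-165) - 4337365 = -176 - 4337365 = -4337541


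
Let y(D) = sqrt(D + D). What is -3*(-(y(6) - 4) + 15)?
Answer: -57 + 6*sqrt(3) ≈ -46.608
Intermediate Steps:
y(D) = sqrt(2)*sqrt(D) (y(D) = sqrt(2*D) = sqrt(2)*sqrt(D))
-3*(-(y(6) - 4) + 15) = -3*(-(sqrt(2)*sqrt(6) - 4) + 15) = -3*(-(2*sqrt(3) - 4) + 15) = -3*(-(-4 + 2*sqrt(3)) + 15) = -3*((4 - 2*sqrt(3)) + 15) = -3*(19 - 2*sqrt(3)) = -57 + 6*sqrt(3)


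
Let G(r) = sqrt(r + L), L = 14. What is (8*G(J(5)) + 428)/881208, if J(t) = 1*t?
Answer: 107/220302 + sqrt(19)/110151 ≈ 0.00052527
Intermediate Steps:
J(t) = t
G(r) = sqrt(14 + r) (G(r) = sqrt(r + 14) = sqrt(14 + r))
(8*G(J(5)) + 428)/881208 = (8*sqrt(14 + 5) + 428)/881208 = (8*sqrt(19) + 428)*(1/881208) = (428 + 8*sqrt(19))*(1/881208) = 107/220302 + sqrt(19)/110151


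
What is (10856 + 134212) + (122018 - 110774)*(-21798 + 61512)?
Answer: 446689284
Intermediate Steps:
(10856 + 134212) + (122018 - 110774)*(-21798 + 61512) = 145068 + 11244*39714 = 145068 + 446544216 = 446689284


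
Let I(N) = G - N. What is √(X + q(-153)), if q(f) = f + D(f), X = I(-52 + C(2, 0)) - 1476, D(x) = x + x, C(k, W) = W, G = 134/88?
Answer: I*√910635/22 ≈ 43.376*I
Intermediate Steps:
G = 67/44 (G = 134*(1/88) = 67/44 ≈ 1.5227)
D(x) = 2*x
I(N) = 67/44 - N
X = -62589/44 (X = (67/44 - (-52 + 0)) - 1476 = (67/44 - 1*(-52)) - 1476 = (67/44 + 52) - 1476 = 2355/44 - 1476 = -62589/44 ≈ -1422.5)
q(f) = 3*f (q(f) = f + 2*f = 3*f)
√(X + q(-153)) = √(-62589/44 + 3*(-153)) = √(-62589/44 - 459) = √(-82785/44) = I*√910635/22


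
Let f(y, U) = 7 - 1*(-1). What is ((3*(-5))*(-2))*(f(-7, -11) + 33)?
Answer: 1230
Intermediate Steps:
f(y, U) = 8 (f(y, U) = 7 + 1 = 8)
((3*(-5))*(-2))*(f(-7, -11) + 33) = ((3*(-5))*(-2))*(8 + 33) = -15*(-2)*41 = 30*41 = 1230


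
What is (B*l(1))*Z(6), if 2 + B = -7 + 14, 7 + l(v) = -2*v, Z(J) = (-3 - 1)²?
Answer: -720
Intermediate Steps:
Z(J) = 16 (Z(J) = (-4)² = 16)
l(v) = -7 - 2*v
B = 5 (B = -2 + (-7 + 14) = -2 + 7 = 5)
(B*l(1))*Z(6) = (5*(-7 - 2*1))*16 = (5*(-7 - 2))*16 = (5*(-9))*16 = -45*16 = -720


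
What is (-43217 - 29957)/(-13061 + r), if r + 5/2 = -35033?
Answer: 146348/96193 ≈ 1.5214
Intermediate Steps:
r = -70071/2 (r = -5/2 - 35033 = -70071/2 ≈ -35036.)
(-43217 - 29957)/(-13061 + r) = (-43217 - 29957)/(-13061 - 70071/2) = -73174/(-96193/2) = -73174*(-2/96193) = 146348/96193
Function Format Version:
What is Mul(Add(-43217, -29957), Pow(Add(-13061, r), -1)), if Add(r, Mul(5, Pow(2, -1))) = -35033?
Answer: Rational(146348, 96193) ≈ 1.5214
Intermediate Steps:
r = Rational(-70071, 2) (r = Add(Rational(-5, 2), -35033) = Rational(-70071, 2) ≈ -35036.)
Mul(Add(-43217, -29957), Pow(Add(-13061, r), -1)) = Mul(Add(-43217, -29957), Pow(Add(-13061, Rational(-70071, 2)), -1)) = Mul(-73174, Pow(Rational(-96193, 2), -1)) = Mul(-73174, Rational(-2, 96193)) = Rational(146348, 96193)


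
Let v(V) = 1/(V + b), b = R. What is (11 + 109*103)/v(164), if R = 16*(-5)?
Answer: 943992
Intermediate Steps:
R = -80
b = -80
v(V) = 1/(-80 + V) (v(V) = 1/(V - 80) = 1/(-80 + V))
(11 + 109*103)/v(164) = (11 + 109*103)/(1/(-80 + 164)) = (11 + 11227)/(1/84) = 11238/(1/84) = 11238*84 = 943992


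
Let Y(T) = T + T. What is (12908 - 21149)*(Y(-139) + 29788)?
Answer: -243191910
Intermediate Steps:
Y(T) = 2*T
(12908 - 21149)*(Y(-139) + 29788) = (12908 - 21149)*(2*(-139) + 29788) = -8241*(-278 + 29788) = -8241*29510 = -243191910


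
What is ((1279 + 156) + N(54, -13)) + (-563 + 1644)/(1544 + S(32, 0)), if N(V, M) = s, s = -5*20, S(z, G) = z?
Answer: 2105041/1576 ≈ 1335.7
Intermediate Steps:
s = -100
N(V, M) = -100
((1279 + 156) + N(54, -13)) + (-563 + 1644)/(1544 + S(32, 0)) = ((1279 + 156) - 100) + (-563 + 1644)/(1544 + 32) = (1435 - 100) + 1081/1576 = 1335 + 1081*(1/1576) = 1335 + 1081/1576 = 2105041/1576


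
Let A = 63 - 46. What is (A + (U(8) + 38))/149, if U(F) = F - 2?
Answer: 61/149 ≈ 0.40940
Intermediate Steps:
U(F) = -2 + F
A = 17
(A + (U(8) + 38))/149 = (17 + ((-2 + 8) + 38))/149 = (17 + (6 + 38))*(1/149) = (17 + 44)*(1/149) = 61*(1/149) = 61/149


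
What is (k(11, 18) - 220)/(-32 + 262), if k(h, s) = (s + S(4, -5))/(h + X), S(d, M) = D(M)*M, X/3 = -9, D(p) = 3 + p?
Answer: -887/920 ≈ -0.96413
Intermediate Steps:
X = -27 (X = 3*(-9) = -27)
S(d, M) = M*(3 + M) (S(d, M) = (3 + M)*M = M*(3 + M))
k(h, s) = (10 + s)/(-27 + h) (k(h, s) = (s - 5*(3 - 5))/(h - 27) = (s - 5*(-2))/(-27 + h) = (s + 10)/(-27 + h) = (10 + s)/(-27 + h))
(k(11, 18) - 220)/(-32 + 262) = ((10 + 18)/(-27 + 11) - 220)/(-32 + 262) = (28/(-16) - 220)/230 = (-1/16*28 - 220)*(1/230) = (-7/4 - 220)*(1/230) = -887/4*1/230 = -887/920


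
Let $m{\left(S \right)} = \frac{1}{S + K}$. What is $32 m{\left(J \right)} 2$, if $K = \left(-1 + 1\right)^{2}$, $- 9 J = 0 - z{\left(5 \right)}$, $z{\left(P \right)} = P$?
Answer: $\frac{576}{5} \approx 115.2$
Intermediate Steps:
$J = \frac{5}{9}$ ($J = - \frac{0 - 5}{9} = \left(- \frac{1}{9}\right) \left(-5\right) = \frac{5}{9} \approx 0.55556$)
$K = 0$ ($K = 0^{2} = 0$)
$m{\left(S \right)} = \frac{1}{S}$ ($m{\left(S \right)} = \frac{1}{S + 0} = \frac{1}{S}$)
$32 m{\left(J \right)} 2 = \frac{32}{\frac{5}{9}} \cdot 2 = 32 \cdot \frac{9}{5} \cdot 2 = \frac{288}{5} \cdot 2 = \frac{576}{5}$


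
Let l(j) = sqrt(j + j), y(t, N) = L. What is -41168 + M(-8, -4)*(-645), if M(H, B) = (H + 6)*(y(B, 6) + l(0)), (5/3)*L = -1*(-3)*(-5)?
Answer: -52778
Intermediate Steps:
L = -9 (L = 3*(-1*(-3)*(-5))/5 = 3*(3*(-5))/5 = (3/5)*(-15) = -9)
y(t, N) = -9
l(j) = sqrt(2)*sqrt(j) (l(j) = sqrt(2*j) = sqrt(2)*sqrt(j))
M(H, B) = -54 - 9*H (M(H, B) = (H + 6)*(-9 + sqrt(2)*sqrt(0)) = (6 + H)*(-9 + sqrt(2)*0) = (6 + H)*(-9 + 0) = (6 + H)*(-9) = -54 - 9*H)
-41168 + M(-8, -4)*(-645) = -41168 + (-54 - 9*(-8))*(-645) = -41168 + (-54 + 72)*(-645) = -41168 + 18*(-645) = -41168 - 11610 = -52778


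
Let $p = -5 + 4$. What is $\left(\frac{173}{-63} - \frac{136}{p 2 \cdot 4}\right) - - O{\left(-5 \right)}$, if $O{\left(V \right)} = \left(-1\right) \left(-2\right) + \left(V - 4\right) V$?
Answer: $\frac{3859}{63} \approx 61.254$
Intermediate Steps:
$p = -1$
$O{\left(V \right)} = 2 + V \left(-4 + V\right)$ ($O{\left(V \right)} = 2 + \left(-4 + V\right) V = 2 + V \left(-4 + V\right)$)
$\left(\frac{173}{-63} - \frac{136}{p 2 \cdot 4}\right) - - O{\left(-5 \right)} = \left(\frac{173}{-63} - \frac{136}{\left(-1\right) 2 \cdot 4}\right) - - (2 + \left(-5\right)^{2} - -20) = \left(173 \left(- \frac{1}{63}\right) - \frac{136}{\left(-2\right) 4}\right) - - (2 + 25 + 20) = \left(- \frac{173}{63} - \frac{136}{-8}\right) - \left(-1\right) 47 = \left(- \frac{173}{63} - -17\right) - -47 = \left(- \frac{173}{63} + 17\right) + 47 = \frac{898}{63} + 47 = \frac{3859}{63}$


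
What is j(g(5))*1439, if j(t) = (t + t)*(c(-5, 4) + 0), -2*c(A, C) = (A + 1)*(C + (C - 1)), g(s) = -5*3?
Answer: -604380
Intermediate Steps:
g(s) = -15
c(A, C) = -(1 + A)*(-1 + 2*C)/2 (c(A, C) = -(A + 1)*(C + (C - 1))/2 = -(1 + A)*(C + (-1 + C))/2 = -(1 + A)*(-1 + 2*C)/2)
j(t) = 28*t (j(t) = (t + t)*((1/2 + (1/2)*(-5) - 1*4 - 1*(-5)*4) + 0) = (2*t)*((1/2 - 5/2 - 4 + 20) + 0) = (2*t)*(14 + 0) = (2*t)*14 = 28*t)
j(g(5))*1439 = (28*(-15))*1439 = -420*1439 = -604380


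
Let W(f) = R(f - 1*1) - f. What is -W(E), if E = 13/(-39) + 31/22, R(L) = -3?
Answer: 269/66 ≈ 4.0758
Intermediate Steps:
E = 71/66 (E = 13*(-1/39) + 31*(1/22) = -1/3 + 31/22 = 71/66 ≈ 1.0758)
W(f) = -3 - f
-W(E) = -(-3 - 1*71/66) = -(-3 - 71/66) = -1*(-269/66) = 269/66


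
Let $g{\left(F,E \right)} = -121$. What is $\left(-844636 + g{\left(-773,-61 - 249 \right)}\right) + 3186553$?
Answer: $2341796$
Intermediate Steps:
$\left(-844636 + g{\left(-773,-61 - 249 \right)}\right) + 3186553 = \left(-844636 - 121\right) + 3186553 = -844757 + 3186553 = 2341796$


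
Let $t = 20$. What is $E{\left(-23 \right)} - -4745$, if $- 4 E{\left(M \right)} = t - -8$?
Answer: $4738$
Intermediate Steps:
$E{\left(M \right)} = -7$ ($E{\left(M \right)} = - \frac{20 - -8}{4} = - \frac{20 + 8}{4} = \left(- \frac{1}{4}\right) 28 = -7$)
$E{\left(-23 \right)} - -4745 = -7 - -4745 = -7 + 4745 = 4738$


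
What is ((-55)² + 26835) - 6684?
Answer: 23176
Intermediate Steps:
((-55)² + 26835) - 6684 = (3025 + 26835) - 6684 = 29860 - 6684 = 23176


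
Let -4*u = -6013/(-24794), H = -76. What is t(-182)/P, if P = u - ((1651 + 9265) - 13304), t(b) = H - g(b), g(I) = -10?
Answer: -935088/33832325 ≈ -0.027639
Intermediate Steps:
u = -859/14168 (u = -(-6013)/(4*(-24794)) = -(-6013)*(-1)/(4*24794) = -¼*859/3542 = -859/14168 ≈ -0.060630)
t(b) = -66 (t(b) = -76 - 1*(-10) = -76 + 10 = -66)
P = 33832325/14168 (P = -859/14168 - ((1651 + 9265) - 13304) = -859/14168 - (10916 - 13304) = -859/14168 - 1*(-2388) = -859/14168 + 2388 = 33832325/14168 ≈ 2387.9)
t(-182)/P = -66/33832325/14168 = -66*14168/33832325 = -935088/33832325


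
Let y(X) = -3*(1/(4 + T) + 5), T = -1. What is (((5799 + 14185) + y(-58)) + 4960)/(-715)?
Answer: -24928/715 ≈ -34.864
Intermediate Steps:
y(X) = -16 (y(X) = -3*(1/(4 - 1) + 5) = -3*(1/3 + 5) = -3*(⅓ + 5) = -3*16/3 = -16)
(((5799 + 14185) + y(-58)) + 4960)/(-715) = (((5799 + 14185) - 16) + 4960)/(-715) = ((19984 - 16) + 4960)*(-1/715) = (19968 + 4960)*(-1/715) = 24928*(-1/715) = -24928/715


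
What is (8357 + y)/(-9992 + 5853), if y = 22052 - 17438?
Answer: -12971/4139 ≈ -3.1339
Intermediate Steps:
y = 4614
(8357 + y)/(-9992 + 5853) = (8357 + 4614)/(-9992 + 5853) = 12971/(-4139) = 12971*(-1/4139) = -12971/4139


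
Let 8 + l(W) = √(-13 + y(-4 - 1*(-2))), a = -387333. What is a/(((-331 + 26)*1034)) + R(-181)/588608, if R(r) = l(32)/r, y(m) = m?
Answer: 2579106516809/2099931512360 - I*√15/106538048 ≈ 1.2282 - 3.6353e-8*I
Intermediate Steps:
l(W) = -8 + I*√15 (l(W) = -8 + √(-13 + (-4 - 1*(-2))) = -8 + √(-13 + (-4 + 2)) = -8 + √(-13 - 2) = -8 + √(-15) = -8 + I*√15)
R(r) = (-8 + I*√15)/r
a/(((-331 + 26)*1034)) + R(-181)/588608 = -387333*1/(1034*(-331 + 26)) + ((-8 + I*√15)/(-181))/588608 = -387333/((-305*1034)) - (-8 + I*√15)/181*(1/588608) = -387333/(-315370) + (8/181 - I*√15/181)*(1/588608) = -387333*(-1/315370) + (1/13317256 - I*√15/106538048) = 387333/315370 + (1/13317256 - I*√15/106538048) = 2579106516809/2099931512360 - I*√15/106538048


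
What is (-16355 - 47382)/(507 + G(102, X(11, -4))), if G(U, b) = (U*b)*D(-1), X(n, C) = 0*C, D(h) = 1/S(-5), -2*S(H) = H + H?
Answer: -63737/507 ≈ -125.71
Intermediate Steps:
S(H) = -H (S(H) = -(H + H)/2 = -H)
D(h) = ⅕ (D(h) = 1/(-1*(-5)) = 1/5 = ⅕)
X(n, C) = 0
G(U, b) = U*b/5 (G(U, b) = (U*b)*(⅕) = U*b/5)
(-16355 - 47382)/(507 + G(102, X(11, -4))) = (-16355 - 47382)/(507 + (⅕)*102*0) = -63737/(507 + 0) = -63737/507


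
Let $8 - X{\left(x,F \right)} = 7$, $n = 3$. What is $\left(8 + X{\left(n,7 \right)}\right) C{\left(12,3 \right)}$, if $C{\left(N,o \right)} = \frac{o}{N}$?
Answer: $\frac{9}{4} \approx 2.25$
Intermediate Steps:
$X{\left(x,F \right)} = 1$ ($X{\left(x,F \right)} = 8 - 7 = 1$)
$\left(8 + X{\left(n,7 \right)}\right) C{\left(12,3 \right)} = \left(8 + 1\right) \frac{3}{12} = 9 \cdot 3 \cdot \frac{1}{12} = 9 \cdot \frac{1}{4} = \frac{9}{4}$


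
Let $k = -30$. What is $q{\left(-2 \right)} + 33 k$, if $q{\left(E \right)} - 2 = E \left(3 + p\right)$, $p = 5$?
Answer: $-1004$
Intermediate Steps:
$q{\left(E \right)} = 2 + 8 E$ ($q{\left(E \right)} = 2 + E \left(3 + 5\right) = 2 + E 8 = 2 + 8 E$)
$q{\left(-2 \right)} + 33 k = \left(2 + 8 \left(-2\right)\right) + 33 \left(-30\right) = \left(2 - 16\right) - 990 = -14 - 990 = -1004$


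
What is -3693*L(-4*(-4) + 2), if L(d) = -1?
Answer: 3693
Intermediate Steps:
-3693*L(-4*(-4) + 2) = -3693*(-1) = 3693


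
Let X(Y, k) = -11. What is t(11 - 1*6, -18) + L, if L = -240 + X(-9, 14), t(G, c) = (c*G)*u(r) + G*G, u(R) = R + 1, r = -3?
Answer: -46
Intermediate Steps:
u(R) = 1 + R
t(G, c) = G**2 - 2*G*c (t(G, c) = (c*G)*(1 - 3) + G*G = (G*c)*(-2) + G**2 = -2*G*c + G**2 = G**2 - 2*G*c)
L = -251 (L = -240 - 11 = -251)
t(11 - 1*6, -18) + L = (11 - 1*6)*((11 - 1*6) - 2*(-18)) - 251 = (11 - 6)*((11 - 6) + 36) - 251 = 5*(5 + 36) - 251 = 5*41 - 251 = 205 - 251 = -46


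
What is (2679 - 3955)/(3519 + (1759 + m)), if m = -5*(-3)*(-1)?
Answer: -1276/5263 ≈ -0.24245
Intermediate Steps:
m = -15 (m = 15*(-1) = -15)
(2679 - 3955)/(3519 + (1759 + m)) = (2679 - 3955)/(3519 + (1759 - 15)) = -1276/(3519 + 1744) = -1276/5263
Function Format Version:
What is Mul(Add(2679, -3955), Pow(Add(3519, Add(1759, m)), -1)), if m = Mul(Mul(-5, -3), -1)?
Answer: Rational(-1276, 5263) ≈ -0.24245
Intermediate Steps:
m = -15 (m = Mul(15, -1) = -15)
Mul(Add(2679, -3955), Pow(Add(3519, Add(1759, m)), -1)) = Mul(Add(2679, -3955), Pow(Add(3519, Add(1759, -15)), -1)) = Mul(-1276, Pow(Add(3519, 1744), -1)) = Mul(-1276, Pow(5263, -1)) = Mul(-1276, Rational(1, 5263)) = Rational(-1276, 5263)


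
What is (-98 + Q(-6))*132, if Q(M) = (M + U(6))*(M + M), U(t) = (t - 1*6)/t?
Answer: -3432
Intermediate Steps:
U(t) = (-6 + t)/t (U(t) = (t - 6)/t = (-6 + t)/t)
Q(M) = 2*M**2 (Q(M) = (M + (-6 + 6)/6)*(M + M) = (M + (1/6)*0)*(2*M) = (M + 0)*(2*M) = M*(2*M) = 2*M**2)
(-98 + Q(-6))*132 = (-98 + 2*(-6)**2)*132 = (-98 + 2*36)*132 = (-98 + 72)*132 = -26*132 = -3432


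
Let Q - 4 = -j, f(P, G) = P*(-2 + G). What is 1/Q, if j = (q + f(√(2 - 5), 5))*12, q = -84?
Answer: 253/257008 + 9*I*√3/257008 ≈ 0.0009844 + 6.0654e-5*I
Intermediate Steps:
j = -1008 + 36*I*√3 (j = (-84 + √(2 - 5)*(-2 + 5))*12 = (-84 + √(-3)*3)*12 = (-84 + (I*√3)*3)*12 = (-84 + 3*I*√3)*12 = -1008 + 36*I*√3 ≈ -1008.0 + 62.354*I)
Q = 1012 - 36*I*√3 (Q = 4 - (-1008 + 36*I*√3) = 4 + (1008 - 36*I*√3) = 1012 - 36*I*√3 ≈ 1012.0 - 62.354*I)
1/Q = 1/(1012 - 36*I*√3)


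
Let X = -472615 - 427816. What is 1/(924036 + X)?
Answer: 1/23605 ≈ 4.2364e-5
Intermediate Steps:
X = -900431
1/(924036 + X) = 1/(924036 - 900431) = 1/23605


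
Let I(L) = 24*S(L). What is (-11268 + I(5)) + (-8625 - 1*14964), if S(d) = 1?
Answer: -34833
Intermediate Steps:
I(L) = 24 (I(L) = 24*1 = 24)
(-11268 + I(5)) + (-8625 - 1*14964) = (-11268 + 24) + (-8625 - 1*14964) = -11244 + (-8625 - 14964) = -11244 - 23589 = -34833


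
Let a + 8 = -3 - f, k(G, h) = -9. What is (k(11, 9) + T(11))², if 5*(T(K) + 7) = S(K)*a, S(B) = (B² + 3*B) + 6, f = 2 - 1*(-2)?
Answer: 246016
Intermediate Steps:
f = 4 (f = 2 + 2 = 4)
S(B) = 6 + B² + 3*B
a = -15 (a = -8 + (-3 - 1*4) = -8 + (-3 - 4) = -8 - 7 = -15)
T(K) = -25 - 9*K - 3*K² (T(K) = -7 + ((6 + K² + 3*K)*(-15))/5 = -7 + (-90 - 45*K - 15*K²)/5 = -7 + (-18 - 9*K - 3*K²) = -25 - 9*K - 3*K²)
(k(11, 9) + T(11))² = (-9 + (-25 - 9*11 - 3*11²))² = (-9 + (-25 - 99 - 3*121))² = (-9 + (-25 - 99 - 363))² = (-9 - 487)² = (-496)² = 246016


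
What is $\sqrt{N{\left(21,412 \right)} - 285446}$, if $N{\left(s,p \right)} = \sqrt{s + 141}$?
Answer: $\sqrt{-285446 + 9 \sqrt{2}} \approx 534.26 i$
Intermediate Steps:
$N{\left(s,p \right)} = \sqrt{141 + s}$
$\sqrt{N{\left(21,412 \right)} - 285446} = \sqrt{\sqrt{141 + 21} - 285446} = \sqrt{\sqrt{162} - 285446} = \sqrt{9 \sqrt{2} - 285446} = \sqrt{-285446 + 9 \sqrt{2}}$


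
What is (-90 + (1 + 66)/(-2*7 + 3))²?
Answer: 1117249/121 ≈ 9233.5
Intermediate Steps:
(-90 + (1 + 66)/(-2*7 + 3))² = (-90 + 67/(-14 + 3))² = (-90 + 67/(-11))² = (-90 + 67*(-1/11))² = (-90 - 67/11)² = (-1057/11)² = 1117249/121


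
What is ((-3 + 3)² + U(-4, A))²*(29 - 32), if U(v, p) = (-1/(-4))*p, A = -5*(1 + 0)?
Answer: -75/16 ≈ -4.6875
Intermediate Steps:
A = -5 (A = -5*1 = -5)
U(v, p) = p/4 (U(v, p) = (-1*(-¼))*p = p/4)
((-3 + 3)² + U(-4, A))²*(29 - 32) = ((-3 + 3)² + (¼)*(-5))²*(29 - 32) = (0² - 5/4)²*(-3) = (0 - 5/4)²*(-3) = (-5/4)²*(-3) = (25/16)*(-3) = -75/16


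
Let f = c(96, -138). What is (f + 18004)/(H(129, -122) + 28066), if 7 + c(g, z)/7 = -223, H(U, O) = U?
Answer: 16394/28195 ≈ 0.58145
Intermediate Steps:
c(g, z) = -1610 (c(g, z) = -49 + 7*(-223) = -49 - 1561 = -1610)
f = -1610
(f + 18004)/(H(129, -122) + 28066) = (-1610 + 18004)/(129 + 28066) = 16394/28195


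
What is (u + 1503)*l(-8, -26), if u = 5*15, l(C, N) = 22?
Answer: 34716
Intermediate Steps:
u = 75
(u + 1503)*l(-8, -26) = (75 + 1503)*22 = 1578*22 = 34716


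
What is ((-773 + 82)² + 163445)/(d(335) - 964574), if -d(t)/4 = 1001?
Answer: -24651/37253 ≈ -0.66172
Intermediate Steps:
d(t) = -4004 (d(t) = -4*1001 = -4004)
((-773 + 82)² + 163445)/(d(335) - 964574) = ((-773 + 82)² + 163445)/(-4004 - 964574) = ((-691)² + 163445)/(-968578) = (477481 + 163445)*(-1/968578) = 640926*(-1/968578) = -24651/37253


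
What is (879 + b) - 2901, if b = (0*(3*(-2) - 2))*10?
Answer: -2022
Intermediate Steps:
b = 0 (b = (0*(-6 - 2))*10 = (0*(-8))*10 = 0*10 = 0)
(879 + b) - 2901 = (879 + 0) - 2901 = 879 - 2901 = -2022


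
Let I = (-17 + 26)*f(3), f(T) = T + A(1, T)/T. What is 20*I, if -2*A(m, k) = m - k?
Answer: 600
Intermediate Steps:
A(m, k) = k/2 - m/2 (A(m, k) = -(m - k)/2 = k/2 - m/2)
f(T) = T + (-1/2 + T/2)/T (f(T) = T + (T/2 - 1/2*1)/T = T + (T/2 - 1/2)/T = T + (-1/2 + T/2)/T)
I = 30 (I = (-17 + 26)*(1/2 + 3 - 1/2/3) = 9*(1/2 + 3 - 1/2*1/3) = 9*(1/2 + 3 - 1/6) = 9*(10/3) = 30)
20*I = 20*30 = 600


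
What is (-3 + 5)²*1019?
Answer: 4076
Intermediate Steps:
(-3 + 5)²*1019 = 2²*1019 = 4*1019 = 4076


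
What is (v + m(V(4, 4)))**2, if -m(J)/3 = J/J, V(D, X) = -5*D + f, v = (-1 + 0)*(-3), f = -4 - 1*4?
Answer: 0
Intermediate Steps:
f = -8 (f = -4 - 4 = -8)
v = 3 (v = -1*(-3) = 3)
V(D, X) = -8 - 5*D (V(D, X) = -5*D - 8 = -8 - 5*D)
m(J) = -3 (m(J) = -3*J/J = -3*1 = -3)
(v + m(V(4, 4)))**2 = (3 - 3)**2 = 0**2 = 0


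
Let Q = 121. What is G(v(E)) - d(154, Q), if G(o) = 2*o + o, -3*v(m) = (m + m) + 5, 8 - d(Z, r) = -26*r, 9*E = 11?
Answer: -28453/9 ≈ -3161.4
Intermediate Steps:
E = 11/9 (E = (⅑)*11 = 11/9 ≈ 1.2222)
d(Z, r) = 8 + 26*r (d(Z, r) = 8 - (-26)*r = 8 + 26*r)
v(m) = -5/3 - 2*m/3 (v(m) = -((m + m) + 5)/3 = -(2*m + 5)/3 = -(5 + 2*m)/3 = -5/3 - 2*m/3)
G(o) = 3*o
G(v(E)) - d(154, Q) = 3*(-5/3 - ⅔*11/9) - (8 + 26*121) = 3*(-5/3 - 22/27) - (8 + 3146) = 3*(-67/27) - 1*3154 = -67/9 - 3154 = -28453/9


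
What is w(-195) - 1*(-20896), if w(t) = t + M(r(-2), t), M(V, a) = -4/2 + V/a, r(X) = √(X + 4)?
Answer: 20699 - √2/195 ≈ 20699.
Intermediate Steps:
r(X) = √(4 + X)
M(V, a) = -2 + V/a (M(V, a) = -4*½ + V/a = -2 + V/a)
w(t) = -2 + t + √2/t (w(t) = t + (-2 + √(4 - 2)/t) = t + (-2 + √2/t) = -2 + t + √2/t)
w(-195) - 1*(-20896) = (-2 - 195 + √2/(-195)) - 1*(-20896) = (-2 - 195 + √2*(-1/195)) + 20896 = (-2 - 195 - √2/195) + 20896 = (-197 - √2/195) + 20896 = 20699 - √2/195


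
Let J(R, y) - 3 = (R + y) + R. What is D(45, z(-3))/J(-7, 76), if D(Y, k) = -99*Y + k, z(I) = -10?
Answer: -893/13 ≈ -68.692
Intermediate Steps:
J(R, y) = 3 + y + 2*R (J(R, y) = 3 + ((R + y) + R) = 3 + (y + 2*R) = 3 + y + 2*R)
D(Y, k) = k - 99*Y
D(45, z(-3))/J(-7, 76) = (-10 - 99*45)/(3 + 76 + 2*(-7)) = (-10 - 4455)/(3 + 76 - 14) = -4465/65 = -4465*1/65 = -893/13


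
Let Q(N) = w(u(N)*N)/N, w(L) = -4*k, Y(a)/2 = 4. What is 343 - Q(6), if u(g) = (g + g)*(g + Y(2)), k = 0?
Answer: 343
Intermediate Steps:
Y(a) = 8 (Y(a) = 2*4 = 8)
u(g) = 2*g*(8 + g) (u(g) = (g + g)*(g + 8) = (2*g)*(8 + g) = 2*g*(8 + g))
w(L) = 0 (w(L) = -4*0 = 0)
Q(N) = 0 (Q(N) = 0/N = 0)
343 - Q(6) = 343 - 1*0 = 343 + 0 = 343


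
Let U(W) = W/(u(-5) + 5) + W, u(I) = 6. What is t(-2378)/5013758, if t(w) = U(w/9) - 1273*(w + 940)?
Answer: 30199715/82727007 ≈ 0.36505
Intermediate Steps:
U(W) = 12*W/11 (U(W) = W/(6 + 5) + W = W/11 + W = 12*W/11)
t(w) = -1196620 - 42005*w/33 (t(w) = 12*(w/9)/11 - 1273*(w + 940) = 12*(w*(⅑))/11 - 1273*(940 + w) = 12*(w/9)/11 - (1196620 + 1273*w) = 4*w/33 + (-1196620 - 1273*w) = -1196620 - 42005*w/33)
t(-2378)/5013758 = (-1196620 - 42005/33*(-2378))/5013758 = (-1196620 + 99887890/33)*(1/5013758) = (60399430/33)*(1/5013758) = 30199715/82727007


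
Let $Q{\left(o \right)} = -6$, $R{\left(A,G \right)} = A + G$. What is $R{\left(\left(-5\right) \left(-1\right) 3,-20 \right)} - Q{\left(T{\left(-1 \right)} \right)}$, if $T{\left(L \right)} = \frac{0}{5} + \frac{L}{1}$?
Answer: $1$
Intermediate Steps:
$T{\left(L \right)} = L$ ($T{\left(L \right)} = 0 \cdot \frac{1}{5} + L 1 = 0 + L = L$)
$R{\left(\left(-5\right) \left(-1\right) 3,-20 \right)} - Q{\left(T{\left(-1 \right)} \right)} = \left(\left(-5\right) \left(-1\right) 3 - 20\right) - -6 = \left(5 \cdot 3 - 20\right) + 6 = \left(15 - 20\right) + 6 = -5 + 6 = 1$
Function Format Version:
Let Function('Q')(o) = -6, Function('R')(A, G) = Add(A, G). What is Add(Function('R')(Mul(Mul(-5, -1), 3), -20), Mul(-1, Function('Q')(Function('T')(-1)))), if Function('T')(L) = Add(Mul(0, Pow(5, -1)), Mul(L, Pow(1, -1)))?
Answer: 1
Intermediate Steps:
Function('T')(L) = L (Function('T')(L) = Add(Mul(0, Rational(1, 5)), Mul(L, 1)) = Add(0, L) = L)
Add(Function('R')(Mul(Mul(-5, -1), 3), -20), Mul(-1, Function('Q')(Function('T')(-1)))) = Add(Add(Mul(Mul(-5, -1), 3), -20), Mul(-1, -6)) = Add(Add(Mul(5, 3), -20), 6) = Add(Add(15, -20), 6) = Add(-5, 6) = 1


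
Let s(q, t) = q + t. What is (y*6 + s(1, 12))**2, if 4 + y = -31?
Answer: 38809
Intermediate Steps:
y = -35 (y = -4 - 31 = -35)
(y*6 + s(1, 12))**2 = (-35*6 + (1 + 12))**2 = (-210 + 13)**2 = (-197)**2 = 38809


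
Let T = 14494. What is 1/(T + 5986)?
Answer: 1/20480 ≈ 4.8828e-5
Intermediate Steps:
1/(T + 5986) = 1/(14494 + 5986) = 1/20480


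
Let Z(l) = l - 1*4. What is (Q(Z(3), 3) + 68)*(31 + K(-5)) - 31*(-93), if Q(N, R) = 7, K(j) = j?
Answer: 4833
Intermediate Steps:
Z(l) = -4 + l (Z(l) = l - 4 = -4 + l)
(Q(Z(3), 3) + 68)*(31 + K(-5)) - 31*(-93) = (7 + 68)*(31 - 5) - 31*(-93) = 75*26 + 2883 = 1950 + 2883 = 4833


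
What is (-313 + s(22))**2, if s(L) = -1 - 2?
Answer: 99856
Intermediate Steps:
s(L) = -3
(-313 + s(22))**2 = (-313 - 3)**2 = (-316)**2 = 99856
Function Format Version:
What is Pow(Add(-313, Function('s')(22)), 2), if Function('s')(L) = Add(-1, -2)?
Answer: 99856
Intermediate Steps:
Function('s')(L) = -3
Pow(Add(-313, Function('s')(22)), 2) = Pow(Add(-313, -3), 2) = Pow(-316, 2) = 99856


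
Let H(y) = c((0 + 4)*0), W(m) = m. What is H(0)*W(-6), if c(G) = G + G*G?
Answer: 0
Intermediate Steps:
c(G) = G + G**2
H(y) = 0 (H(y) = ((0 + 4)*0)*(1 + (0 + 4)*0) = (4*0)*(1 + 4*0) = 0*(1 + 0) = 0*1 = 0)
H(0)*W(-6) = 0*(-6) = 0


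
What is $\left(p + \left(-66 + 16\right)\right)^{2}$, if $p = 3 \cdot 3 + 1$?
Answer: $1600$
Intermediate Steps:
$p = 10$ ($p = 9 + 1 = 10$)
$\left(p + \left(-66 + 16\right)\right)^{2} = \left(10 + \left(-66 + 16\right)\right)^{2} = \left(10 - 50\right)^{2} = \left(-40\right)^{2} = 1600$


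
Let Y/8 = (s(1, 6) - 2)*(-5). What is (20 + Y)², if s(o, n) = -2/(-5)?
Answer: 7056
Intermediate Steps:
s(o, n) = ⅖ (s(o, n) = -2*(-⅕) = ⅖)
Y = 64 (Y = 8*((⅖ - 2)*(-5)) = 8*(-8/5*(-5)) = 8*8 = 64)
(20 + Y)² = (20 + 64)² = 84² = 7056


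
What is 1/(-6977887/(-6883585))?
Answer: 6883585/6977887 ≈ 0.98649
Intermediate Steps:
1/(-6977887/(-6883585)) = 1/(-6977887*(-1/6883585)) = 1/(6977887/6883585) = 6883585/6977887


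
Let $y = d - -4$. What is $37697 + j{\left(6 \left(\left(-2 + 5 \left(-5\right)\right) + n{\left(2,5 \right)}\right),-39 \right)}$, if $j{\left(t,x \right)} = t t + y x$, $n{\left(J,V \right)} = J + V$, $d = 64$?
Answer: $49445$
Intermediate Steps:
$y = 68$ ($y = 64 - -4 = 64 + 4 = 68$)
$j{\left(t,x \right)} = t^{2} + 68 x$ ($j{\left(t,x \right)} = t t + 68 x = t^{2} + 68 x$)
$37697 + j{\left(6 \left(\left(-2 + 5 \left(-5\right)\right) + n{\left(2,5 \right)}\right),-39 \right)} = 37697 + \left(\left(6 \left(\left(-2 + 5 \left(-5\right)\right) + \left(2 + 5\right)\right)\right)^{2} + 68 \left(-39\right)\right) = 37697 - \left(2652 - \left(6 \left(\left(-2 - 25\right) + 7\right)\right)^{2}\right) = 37697 - \left(2652 - \left(6 \left(-27 + 7\right)\right)^{2}\right) = 37697 - \left(2652 - \left(6 \left(-20\right)\right)^{2}\right) = 37697 - \left(2652 - \left(-120\right)^{2}\right) = 37697 + \left(14400 - 2652\right) = 37697 + 11748 = 49445$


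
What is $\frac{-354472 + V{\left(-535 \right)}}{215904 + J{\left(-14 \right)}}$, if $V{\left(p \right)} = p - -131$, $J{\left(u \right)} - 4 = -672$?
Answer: $- \frac{88719}{53809} \approx -1.6488$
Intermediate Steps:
$J{\left(u \right)} = -668$ ($J{\left(u \right)} = 4 - 672 = -668$)
$V{\left(p \right)} = 131 + p$ ($V{\left(p \right)} = p + 131 = 131 + p$)
$\frac{-354472 + V{\left(-535 \right)}}{215904 + J{\left(-14 \right)}} = \frac{-354472 + \left(131 - 535\right)}{215904 - 668} = \frac{-354472 - 404}{215236} = \left(-354876\right) \frac{1}{215236} = - \frac{88719}{53809}$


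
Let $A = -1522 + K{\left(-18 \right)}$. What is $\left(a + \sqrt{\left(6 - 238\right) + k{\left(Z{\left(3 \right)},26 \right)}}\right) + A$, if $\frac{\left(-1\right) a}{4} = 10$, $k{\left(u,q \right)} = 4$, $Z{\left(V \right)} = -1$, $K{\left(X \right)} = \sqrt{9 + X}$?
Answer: $-1562 + 3 i + 2 i \sqrt{57} \approx -1562.0 + 18.1 i$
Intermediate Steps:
$a = -40$ ($a = \left(-4\right) 10 = -40$)
$A = -1522 + 3 i$ ($A = -1522 + \sqrt{9 - 18} = -1522 + \sqrt{-9} = -1522 + 3 i \approx -1522.0 + 3.0 i$)
$\left(a + \sqrt{\left(6 - 238\right) + k{\left(Z{\left(3 \right)},26 \right)}}\right) + A = \left(-40 + \sqrt{\left(6 - 238\right) + 4}\right) - \left(1522 - 3 i\right) = \left(-40 + \sqrt{-232 + 4}\right) - \left(1522 - 3 i\right) = \left(-40 + \sqrt{-228}\right) - \left(1522 - 3 i\right) = \left(-40 + 2 i \sqrt{57}\right) - \left(1522 - 3 i\right) = -1562 + 3 i + 2 i \sqrt{57}$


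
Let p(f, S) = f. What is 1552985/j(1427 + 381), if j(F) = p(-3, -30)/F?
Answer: -2807796880/3 ≈ -9.3593e+8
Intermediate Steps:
j(F) = -3/F
1552985/j(1427 + 381) = 1552985/((-3/(1427 + 381))) = 1552985/((-3/1808)) = 1552985/((-3*1/1808)) = 1552985/(-3/1808) = 1552985*(-1808/3) = -2807796880/3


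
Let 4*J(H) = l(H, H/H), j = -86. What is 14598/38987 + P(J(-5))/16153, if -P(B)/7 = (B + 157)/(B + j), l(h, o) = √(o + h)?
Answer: 6990926196353/18631361170435 + 3402*I/477886505 ≈ 0.37522 + 7.1188e-6*I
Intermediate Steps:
l(h, o) = √(h + o)
J(H) = √(1 + H)/4 (J(H) = √(H + H/H)/4 = √(H + 1)/4 = √(1 + H)/4)
P(B) = -7*(157 + B)/(-86 + B) (P(B) = -7*(B + 157)/(B - 86) = -7*(157 + B)/(-86 + B))
14598/38987 + P(J(-5))/16153 = 14598/38987 + (7*(-157 - √(1 - 5)/4)/(-86 + √(1 - 5)/4))/16153 = 14598*(1/38987) + (7*(-157 - √(-4)/4)/(-86 + √(-4)/4))*(1/16153) = 14598/38987 + (7*(-157 - 2*I/4)/(-86 + (2*I)/4))*(1/16153) = 14598/38987 + (7*(-157 - I/2)/(-86 + I/2))*(1/16153) = 14598/38987 + (7*(4*(-86 - I/2)/29585)*(-157 - I/2))*(1/16153) = 14598/38987 + (28*(-157 - I/2)*(-86 - I/2)/29585)*(1/16153) = 14598/38987 + 28*(-157 - I/2)*(-86 - I/2)/477886505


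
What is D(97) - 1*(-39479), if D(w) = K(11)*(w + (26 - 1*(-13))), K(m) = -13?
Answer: 37711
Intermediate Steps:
D(w) = -507 - 13*w (D(w) = -13*(w + (26 - 1*(-13))) = -13*(w + (26 + 13)) = -13*(w + 39) = -13*(39 + w) = -507 - 13*w)
D(97) - 1*(-39479) = (-507 - 13*97) - 1*(-39479) = (-507 - 1261) + 39479 = -1768 + 39479 = 37711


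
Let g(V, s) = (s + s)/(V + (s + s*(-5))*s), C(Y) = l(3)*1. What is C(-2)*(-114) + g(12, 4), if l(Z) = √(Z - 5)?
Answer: -2/13 - 114*I*√2 ≈ -0.15385 - 161.22*I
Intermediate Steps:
l(Z) = √(-5 + Z)
C(Y) = I*√2 (C(Y) = √(-5 + 3)*1 = √(-2)*1 = (I*√2)*1 = I*√2)
g(V, s) = 2*s/(V - 4*s²) (g(V, s) = (2*s)/(V + (s - 5*s)*s) = (2*s)/(V + (-4*s)*s) = (2*s)/(V - 4*s²) = 2*s/(V - 4*s²))
C(-2)*(-114) + g(12, 4) = (I*√2)*(-114) + 2*4/(12 - 4*4²) = -114*I*√2 + 2*4/(12 - 4*16) = -114*I*√2 + 2*4/(12 - 64) = -114*I*√2 + 2*4/(-52) = -114*I*√2 + 2*4*(-1/52) = -114*I*√2 - 2/13 = -2/13 - 114*I*√2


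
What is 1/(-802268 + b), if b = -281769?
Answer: -1/1084037 ≈ -9.2248e-7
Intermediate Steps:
1/(-802268 + b) = 1/(-802268 - 281769) = 1/(-1084037) = -1/1084037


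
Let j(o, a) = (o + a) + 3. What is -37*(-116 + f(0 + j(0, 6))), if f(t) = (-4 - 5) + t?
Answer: 4292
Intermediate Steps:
j(o, a) = 3 + a + o (j(o, a) = (a + o) + 3 = 3 + a + o)
f(t) = -9 + t
-37*(-116 + f(0 + j(0, 6))) = -37*(-116 + (-9 + (0 + (3 + 6 + 0)))) = -37*(-116 + (-9 + (0 + 9))) = -37*(-116 + (-9 + 9)) = -37*(-116 + 0) = -37*(-116) = 4292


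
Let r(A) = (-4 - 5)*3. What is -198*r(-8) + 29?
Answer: 5375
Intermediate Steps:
r(A) = -27 (r(A) = -9*3 = -27)
-198*r(-8) + 29 = -198*(-27) + 29 = 5346 + 29 = 5375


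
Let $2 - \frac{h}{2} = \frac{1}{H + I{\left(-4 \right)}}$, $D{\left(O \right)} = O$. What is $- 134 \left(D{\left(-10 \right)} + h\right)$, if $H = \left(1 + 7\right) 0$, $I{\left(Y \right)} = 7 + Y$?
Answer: $\frac{2680}{3} \approx 893.33$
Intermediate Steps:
$H = 0$ ($H = 8 \cdot 0 = 0$)
$h = \frac{10}{3}$ ($h = 4 - \frac{2}{0 + \left(7 - 4\right)} = 4 - \frac{2}{0 + 3} = 4 - \frac{2}{3} = \frac{10}{3} \approx 3.3333$)
$- 134 \left(D{\left(-10 \right)} + h\right) = - 134 \left(-10 + \frac{10}{3}\right) = \left(-134\right) \left(- \frac{20}{3}\right) = \frac{2680}{3}$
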